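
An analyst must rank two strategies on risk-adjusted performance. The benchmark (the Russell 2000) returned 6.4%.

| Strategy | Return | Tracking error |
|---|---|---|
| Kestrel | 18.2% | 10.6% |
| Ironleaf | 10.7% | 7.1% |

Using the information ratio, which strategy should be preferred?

Kestrel

Kestrel: IR = (18.2% − 6.4%) / 10.6% = 1.113
Ironleaf: IR = (10.7% − 6.4%) / 7.1% = 0.606
Highest: Kestrel (1.113).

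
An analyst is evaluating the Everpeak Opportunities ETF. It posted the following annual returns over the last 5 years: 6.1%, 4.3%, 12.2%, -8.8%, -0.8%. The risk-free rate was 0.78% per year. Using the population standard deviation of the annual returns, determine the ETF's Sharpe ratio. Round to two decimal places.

μ = (6.1 + 4.3 + 12.2 − 8.8 − 0.8) / 5 = 13.00 / 5 = 2.6000%
Σ(r − μ)² = (6.1 − 2.6000)² + (4.3 − 2.6000)² + … = 248.8200
population σ = √(248.8200 / 5) = √49.7640 = 7.0544%
Sharpe = (μ − rf) / σ = (2.6000 − 0.78) / 7.0544 = 1.8200 / 7.0544 = 0.2580

0.26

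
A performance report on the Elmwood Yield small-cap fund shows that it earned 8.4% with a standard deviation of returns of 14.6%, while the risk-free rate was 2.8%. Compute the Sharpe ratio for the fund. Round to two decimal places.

Sharpe = (Rp − Rf) / σp = (8.4% − 2.8%) / 14.6% = 5.60% / 14.6% = 0.3836

0.38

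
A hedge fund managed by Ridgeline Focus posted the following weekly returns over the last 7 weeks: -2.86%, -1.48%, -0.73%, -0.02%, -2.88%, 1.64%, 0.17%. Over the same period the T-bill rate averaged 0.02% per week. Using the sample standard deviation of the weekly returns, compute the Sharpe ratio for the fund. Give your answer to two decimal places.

-0.54

Mean return r̄ = -6.160 / 7 = -0.8800%
Σ(r − r̄)² = (-2.86 − (-0.8800))² + (-1.48 − (-0.8800))² + … = 16.4954
sample σ = √(16.4954 / 6) = √2.7492 = 1.6581%
Sharpe = (r̄ − rf) / σ = (-0.8800 − 0.02) / 1.6581 = -0.9000 / 1.6581 = -0.5428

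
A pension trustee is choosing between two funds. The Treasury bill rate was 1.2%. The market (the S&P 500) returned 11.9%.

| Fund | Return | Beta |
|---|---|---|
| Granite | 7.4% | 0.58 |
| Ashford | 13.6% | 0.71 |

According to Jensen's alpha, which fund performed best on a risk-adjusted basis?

Granite: α = 7.4% − [1.2% + 0.58 × (11.9% − 1.2%)] = -0.006
Ashford: α = 13.6% − [1.2% + 0.71 × (11.9% − 1.2%)] = 4.803
Highest: Ashford (4.803).

Ashford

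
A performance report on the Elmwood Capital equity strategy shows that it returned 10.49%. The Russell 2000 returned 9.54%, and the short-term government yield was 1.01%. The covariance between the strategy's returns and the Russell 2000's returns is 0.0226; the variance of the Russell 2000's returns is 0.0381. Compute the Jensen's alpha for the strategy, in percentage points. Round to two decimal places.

β = Cov / Var = 0.0226 / 0.0381 = 0.5932
E[R] = Rf + β(Rm − Rf) = 1.01% + 0.5932 × (9.54% − 1.01%) = 6.0700%
α = Rp − E[R] = 10.49% − 6.0700% = 4.4200

4.42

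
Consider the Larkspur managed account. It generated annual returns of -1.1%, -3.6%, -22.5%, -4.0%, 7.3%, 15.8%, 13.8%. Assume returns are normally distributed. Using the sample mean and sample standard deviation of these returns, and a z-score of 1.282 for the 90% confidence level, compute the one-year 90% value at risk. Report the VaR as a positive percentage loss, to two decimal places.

r̄ = (-1.1 − 3.6 − 22.5 − 4 + 7.3 + 15.8 + 13.8) / 7 = 0.8143%
Σ(r − r̄)² = (-1.1 − 0.8143)² + (-3.6 − 0.8143)² + … = 1025.1486
sample σ = √(1025.1486 / 6) = √170.8581 = 13.0713%
VaR = −(r̄ − z·σ) = −(0.8143 − 1.282 × 13.0713) = −(-15.9431) = 15.9431%

15.94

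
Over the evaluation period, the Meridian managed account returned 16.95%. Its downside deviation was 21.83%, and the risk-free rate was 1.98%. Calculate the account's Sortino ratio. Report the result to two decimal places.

0.69

Sortino = (Rp − Rf) / σd = (16.95% − 1.98%) / 21.83% = 14.97% / 21.83% = 0.6858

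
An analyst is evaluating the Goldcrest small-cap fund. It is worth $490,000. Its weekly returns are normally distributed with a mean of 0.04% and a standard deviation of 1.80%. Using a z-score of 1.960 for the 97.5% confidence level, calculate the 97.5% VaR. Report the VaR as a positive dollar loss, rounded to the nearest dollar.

Return at the 97.5% tail: μ − z·σ = 0.04% − 1.960 × 1.80% = 0.04 − 3.5280 = -3.4880%
VaR = −(-3.4880%) × $490,000 = 3.4880% × $490,000 = $17,091

$17,091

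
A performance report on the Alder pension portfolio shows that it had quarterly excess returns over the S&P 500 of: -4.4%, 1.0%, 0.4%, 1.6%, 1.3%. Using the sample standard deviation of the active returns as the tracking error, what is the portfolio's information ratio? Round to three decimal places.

r̄ = (-4.4 + 1 + 0.4 + 1.6 + 1.3) / 5 = -0.0200%
Sample std dev = √[24.7680 / 4] = 2.4884%
IR = r̄ / tracking error = -0.0200 / 2.4884 = -0.0080

-0.008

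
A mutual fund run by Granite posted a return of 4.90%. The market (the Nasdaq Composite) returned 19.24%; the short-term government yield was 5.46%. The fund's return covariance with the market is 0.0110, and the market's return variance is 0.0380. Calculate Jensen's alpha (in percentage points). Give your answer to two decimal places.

-4.55

β = Cov / Var = 0.0110 / 0.0380 = 0.2895
E[R] = Rf + β(Rm − Rf) = 5.46% + 0.2895 × (19.24% − 5.46%) = 9.4493%
α = Rp − E[R] = 4.90% − 9.4493% = -4.5493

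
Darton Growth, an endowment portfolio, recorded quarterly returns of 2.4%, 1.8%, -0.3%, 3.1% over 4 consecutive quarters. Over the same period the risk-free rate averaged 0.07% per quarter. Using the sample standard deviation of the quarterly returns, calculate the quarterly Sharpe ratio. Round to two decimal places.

1.15

Mean return r̄ = 7.00 / 4 = 1.7500%
Σ(r − r̄)² = (2.4 − 1.7500)² + (1.8 − 1.7500)² + (-0.3 − 1.7500)² + … = 6.4500
sample σ = √(6.4500 / 3) = √2.1500 = 1.4663%
Sharpe = (r̄ − rf) / σ = (1.7500 − 0.07) / 1.4663 = 1.6800 / 1.4663 = 1.1457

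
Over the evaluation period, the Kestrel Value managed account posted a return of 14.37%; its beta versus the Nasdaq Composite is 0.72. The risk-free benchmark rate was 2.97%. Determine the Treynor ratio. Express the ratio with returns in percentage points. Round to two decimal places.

Treynor = (Rp − Rf) / β = (14.37% − 2.97%) / 0.72 = 11.40 / 0.72 = 15.8333

15.83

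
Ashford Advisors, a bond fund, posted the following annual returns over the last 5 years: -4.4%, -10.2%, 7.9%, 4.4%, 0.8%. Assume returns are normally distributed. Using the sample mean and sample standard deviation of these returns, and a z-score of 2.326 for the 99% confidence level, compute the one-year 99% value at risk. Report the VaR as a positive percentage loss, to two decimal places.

16.97

r̄ = (-4.4 − 10.2 + 7.9 + 4.4 + 0.8) / 5 = -0.3000%
Sample std dev = √[205.3600 / 4] = 7.1652%
VaR = −(r̄ − z·σ) = −(-0.3000 − 2.326 × 7.1652) = −(-16.9663) = 16.9663%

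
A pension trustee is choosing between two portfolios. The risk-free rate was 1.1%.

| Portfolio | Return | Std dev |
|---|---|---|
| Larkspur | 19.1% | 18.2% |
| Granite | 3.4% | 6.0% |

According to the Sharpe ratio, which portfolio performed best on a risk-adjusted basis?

Larkspur

Larkspur: Sharpe ratio = (19.1% − 1.1%) / 18.2% = 0.989
Granite: Sharpe ratio = (3.4% − 1.1%) / 6.0% = 0.383
Highest: Larkspur (0.989).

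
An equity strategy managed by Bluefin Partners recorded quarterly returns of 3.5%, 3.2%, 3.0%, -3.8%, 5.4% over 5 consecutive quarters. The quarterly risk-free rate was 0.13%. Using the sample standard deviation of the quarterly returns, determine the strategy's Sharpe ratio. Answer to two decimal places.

r̄ = (3.5 + 3.2 + 3 − 3.8 + 5.4) / 5 = 11.30 / 5 = 2.2600%
Σ(r − r̄)² = (3.5 − 2.2600)² + (3.2 − 2.2600)² + (3 − 2.2600)² + … = 49.5520
σ = √[49.5520 / 4] = 3.5197%
Sharpe = (r̄ − rf) / σ = (2.2600 − 0.13) / 3.5197 = 2.1300 / 3.5197 = 0.6052

0.61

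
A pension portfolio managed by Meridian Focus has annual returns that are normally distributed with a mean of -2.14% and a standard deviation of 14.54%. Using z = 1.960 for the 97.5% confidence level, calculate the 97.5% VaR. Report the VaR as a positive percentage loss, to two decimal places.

30.64

VaR (as % loss) = −(μ − z·σ) = −(-2.14% − 1.960 × 14.54%) = −(-30.6384%) = 30.6384%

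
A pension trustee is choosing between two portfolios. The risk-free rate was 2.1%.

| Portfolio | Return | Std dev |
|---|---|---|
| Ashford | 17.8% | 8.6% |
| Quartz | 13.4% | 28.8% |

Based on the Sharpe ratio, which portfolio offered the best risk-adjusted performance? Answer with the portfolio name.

Ashford

Ashford: Sharpe ratio = (17.8% − 2.1%) / 8.6% = 1.826
Quartz: Sharpe ratio = (13.4% − 2.1%) / 28.8% = 0.392
Highest: Ashford (1.826).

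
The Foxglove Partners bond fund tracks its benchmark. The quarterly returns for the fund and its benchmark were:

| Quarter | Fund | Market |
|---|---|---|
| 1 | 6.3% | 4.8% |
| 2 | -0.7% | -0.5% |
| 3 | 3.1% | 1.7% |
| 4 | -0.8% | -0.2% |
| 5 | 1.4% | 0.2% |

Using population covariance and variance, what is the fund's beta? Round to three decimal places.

r̄p = 1.8600%,  r̄m = 1.2000%
Cov = Σ(rp − r̄p)(rm − r̄m) / 5 = 5.0280
Var(rm) = Σ(rm − r̄m)² / 5 = 3.8120
β = Cov / Var = 5.0280 / 3.8120 = 1.3190

1.319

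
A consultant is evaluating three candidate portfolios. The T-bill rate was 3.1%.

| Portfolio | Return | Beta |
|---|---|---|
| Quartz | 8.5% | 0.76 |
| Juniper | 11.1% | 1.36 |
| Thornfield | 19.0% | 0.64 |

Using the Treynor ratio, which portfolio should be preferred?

Quartz: Treynor = (8.5% − 3.1%) / 0.76 = 7.105
Juniper: Treynor = (11.1% − 3.1%) / 1.36 = 5.882
Thornfield: Treynor = (19.0% − 3.1%) / 0.64 = 24.844
Highest: Thornfield (24.844).

Thornfield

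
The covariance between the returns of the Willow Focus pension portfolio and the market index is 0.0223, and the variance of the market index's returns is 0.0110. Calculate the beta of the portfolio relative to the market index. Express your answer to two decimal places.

2.03

β = Cov(Rp, Rm) / Var(Rm) = 0.0223 / 0.0110 = 2.0273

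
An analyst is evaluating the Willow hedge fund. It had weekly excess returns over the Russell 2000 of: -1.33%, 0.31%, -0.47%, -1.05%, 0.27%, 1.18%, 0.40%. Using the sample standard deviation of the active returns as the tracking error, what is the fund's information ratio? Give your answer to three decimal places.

-0.111

r̄ = (-1.33 + 0.31 − 0.47 − 1.05 + 0.27 + 1.18 + 0.4) / 7 = -0.690 / 7 = -0.0986%
Σ(r − r̄)² = 4.7457; sample σ = √(4.7457/6) = 0.8894%
IR = r̄ / tracking error = -0.0986 / 0.8894 = -0.1109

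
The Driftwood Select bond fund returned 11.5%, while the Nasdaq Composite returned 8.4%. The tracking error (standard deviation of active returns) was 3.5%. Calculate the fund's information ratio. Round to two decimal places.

IR = (Rp − Rb) / TE = (11.5% − 8.4%) / 3.5% = 3.10% / 3.5% = 0.8857

0.89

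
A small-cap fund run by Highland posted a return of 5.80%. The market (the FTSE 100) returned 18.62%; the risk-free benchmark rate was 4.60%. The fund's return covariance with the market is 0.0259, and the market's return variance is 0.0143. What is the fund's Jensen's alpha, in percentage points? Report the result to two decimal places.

β = Cov / Var = 0.0259 / 0.0143 = 1.8112
E[R] = Rf + β(Rm − Rf) = 4.60% + 1.8112 × (18.62% − 4.60%) = 29.9930%
α = Rp − E[R] = 5.80% − 29.9930% = -24.1930

-24.19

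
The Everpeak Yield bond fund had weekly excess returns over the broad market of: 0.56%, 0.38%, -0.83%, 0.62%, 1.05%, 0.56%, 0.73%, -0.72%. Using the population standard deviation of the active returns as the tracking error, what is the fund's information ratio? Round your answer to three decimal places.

μ = (0.56 + 0.38 − 0.83 + 0.62 + 1.05 + 0.56 + 0.73 − 0.72) / 8 = 2.350 / 8 = 0.2938%
Σ(r − μ)² = (0.56 − 0.2938)² + (0.38 − 0.2938)² + … = 3.3084
population σ = √(3.3084 / 8) = √0.4136 = 0.6431%
IR = μ / tracking error = 0.2938 / 0.6431 = 0.4568

0.457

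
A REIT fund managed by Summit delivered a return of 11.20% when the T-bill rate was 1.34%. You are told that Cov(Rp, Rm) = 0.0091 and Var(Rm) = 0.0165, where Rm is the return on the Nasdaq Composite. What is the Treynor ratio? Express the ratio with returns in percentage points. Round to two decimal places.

β = Cov / Var = 0.0091 / 0.0165 = 0.5515
Treynor = (Rp − Rf) / β = (11.20% − 1.34%) / 0.5515 = 9.86 / 0.5515 = 17.8785

17.88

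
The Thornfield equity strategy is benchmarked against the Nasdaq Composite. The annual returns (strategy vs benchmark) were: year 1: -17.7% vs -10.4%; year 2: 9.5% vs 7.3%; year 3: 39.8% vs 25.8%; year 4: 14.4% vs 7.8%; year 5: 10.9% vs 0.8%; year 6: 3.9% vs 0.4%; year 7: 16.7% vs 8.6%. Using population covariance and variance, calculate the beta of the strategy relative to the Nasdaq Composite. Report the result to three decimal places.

1.506

r̄p = 11.0714%,  r̄m = 5.7571%
Cov = Σ(rp − r̄p)(rm − r̄m) / 7 = 157.1873
Var(rm) = Σ(rm − r̄m)² / 7 = 104.3824
β = Cov / Var = 157.1873 / 104.3824 = 1.5059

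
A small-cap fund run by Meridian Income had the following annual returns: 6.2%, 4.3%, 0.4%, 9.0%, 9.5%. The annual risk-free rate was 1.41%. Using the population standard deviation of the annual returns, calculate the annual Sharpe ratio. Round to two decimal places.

1.34

r̄ = (6.2 + 4.3 + 0.4 + 9 + 9.5) / 5 = 29.40 / 5 = 5.8800%
Σ(r − r̄)² = (6.2 − 5.8800)² + (4.3 − 5.8800)² + (0.4 − 5.8800)² + … = 55.4680
σ = √[55.4680 / 5] = 3.3307%
Sharpe = (r̄ − rf) / σ = (5.8800 − 1.41) / 3.3307 = 4.4700 / 3.3307 = 1.3421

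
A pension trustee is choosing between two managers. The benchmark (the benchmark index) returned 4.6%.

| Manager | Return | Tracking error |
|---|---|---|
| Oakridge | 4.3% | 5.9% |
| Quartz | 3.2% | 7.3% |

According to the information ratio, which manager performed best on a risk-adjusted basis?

Oakridge: IR = (4.3% − 4.6%) / 5.9% = -0.051
Quartz: IR = (3.2% − 4.6%) / 7.3% = -0.192
Highest: Oakridge (-0.051).

Oakridge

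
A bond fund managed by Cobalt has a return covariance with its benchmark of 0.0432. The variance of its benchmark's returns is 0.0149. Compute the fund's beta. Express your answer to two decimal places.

2.90

β = Cov(Rp, Rm) / Var(Rm) = 0.0432 / 0.0149 = 2.8993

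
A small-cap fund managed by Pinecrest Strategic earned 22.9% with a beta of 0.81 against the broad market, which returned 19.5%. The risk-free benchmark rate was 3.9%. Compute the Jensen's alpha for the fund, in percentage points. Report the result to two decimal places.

6.36

CAPM expected return = Rf + β(Rm − Rf) = 3.9% + 0.81 × (19.5% − 3.9%) = 3.9 + 0.81 × 15.60 = 16.5360%
Jensen's α = Rp − E[R] = 22.9% − 16.5360% = 6.3640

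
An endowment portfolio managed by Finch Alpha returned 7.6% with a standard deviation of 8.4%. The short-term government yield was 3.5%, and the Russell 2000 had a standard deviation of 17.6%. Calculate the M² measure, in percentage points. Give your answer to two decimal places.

12.09

Sharpe = (Rp − Rf) / σp = (7.6% − 3.5%) / 8.4% = 0.4881
M² = Rf + Sharpe × σm = 3.5% + 0.4881 × 17.6% = 12.0906%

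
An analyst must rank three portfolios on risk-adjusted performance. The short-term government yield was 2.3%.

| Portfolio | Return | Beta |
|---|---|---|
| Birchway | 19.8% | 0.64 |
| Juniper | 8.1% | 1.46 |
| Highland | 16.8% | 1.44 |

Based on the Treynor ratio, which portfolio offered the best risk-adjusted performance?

Birchway: Treynor = (19.8% − 2.3%) / 0.64 = 27.344
Juniper: Treynor = (8.1% − 2.3%) / 1.46 = 3.973
Highland: Treynor = (16.8% − 2.3%) / 1.44 = 10.069
Highest: Birchway (27.344).

Birchway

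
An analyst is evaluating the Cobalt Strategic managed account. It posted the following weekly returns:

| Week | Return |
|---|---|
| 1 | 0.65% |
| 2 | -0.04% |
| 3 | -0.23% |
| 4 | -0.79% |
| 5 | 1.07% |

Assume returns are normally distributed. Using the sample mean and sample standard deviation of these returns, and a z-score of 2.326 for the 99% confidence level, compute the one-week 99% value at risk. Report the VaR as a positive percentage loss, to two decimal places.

1.58

r̄ = (0.65 − 0.04 − 0.23 − 0.79 + 1.07) / 5 = 0.1320%
Σ(r − r̄)² = 2.1589; sample σ = √(2.1589/4) = 0.7347%
VaR = −(r̄ − z·σ) = −(0.1320 − 2.326 × 0.7347) = −(-1.5769) = 1.5769%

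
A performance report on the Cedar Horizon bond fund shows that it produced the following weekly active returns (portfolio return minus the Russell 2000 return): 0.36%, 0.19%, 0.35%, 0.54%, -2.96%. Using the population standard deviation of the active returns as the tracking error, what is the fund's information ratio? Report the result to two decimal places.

-0.23

μ = (0.36 + 0.19 + 0.35 + 0.54 − 2.96) / 5 = -1.520 / 5 = -0.3040%
Population σ = √[Σ(r − μ)² / 5] = √[8.8793 / 5] = √1.7759 = 1.3326%
IR = μ / tracking error = -0.3040 / 1.3326 = -0.2281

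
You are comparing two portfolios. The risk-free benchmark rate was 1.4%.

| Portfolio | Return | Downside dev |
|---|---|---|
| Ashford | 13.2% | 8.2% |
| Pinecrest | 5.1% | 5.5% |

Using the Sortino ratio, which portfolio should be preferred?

Ashford: Sortino ratio = (13.2% − 1.4%) / 8.2% = 1.439
Pinecrest: Sortino ratio = (5.1% − 1.4%) / 5.5% = 0.673
Highest: Ashford (1.439).

Ashford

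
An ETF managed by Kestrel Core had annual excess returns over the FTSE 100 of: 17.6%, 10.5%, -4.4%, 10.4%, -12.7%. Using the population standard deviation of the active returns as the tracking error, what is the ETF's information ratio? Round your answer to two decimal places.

μ = (17.6 + 10.5 − 4.4 + 10.4 − 12.7) / 5 = 21.40 / 5 = 4.2800%
Σ(r − μ)² = (17.6 − 4.2800)² + (10.5 − 4.2800)² + (-4.4 − 4.2800)² + … = 617.2280
population σ = √(617.2280 / 5) = √123.4456 = 11.1106%
IR = μ / tracking error = 4.2800 / 11.1106 = 0.3852

0.39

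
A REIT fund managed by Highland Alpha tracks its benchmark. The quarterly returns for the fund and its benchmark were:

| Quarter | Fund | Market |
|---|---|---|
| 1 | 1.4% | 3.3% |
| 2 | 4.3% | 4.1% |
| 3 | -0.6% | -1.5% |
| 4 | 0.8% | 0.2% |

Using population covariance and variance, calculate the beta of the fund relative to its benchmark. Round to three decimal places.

0.692

r̄p = 1.4750%,  r̄m = 1.5250%
Cov = Σ(rp − r̄p)(rm − r̄m) / 4 = 3.5781
Var(rm) = Σ(rm − r̄m)² / 4 = 5.1719
β = Cov / Var = 3.5781 / 5.1719 = 0.6918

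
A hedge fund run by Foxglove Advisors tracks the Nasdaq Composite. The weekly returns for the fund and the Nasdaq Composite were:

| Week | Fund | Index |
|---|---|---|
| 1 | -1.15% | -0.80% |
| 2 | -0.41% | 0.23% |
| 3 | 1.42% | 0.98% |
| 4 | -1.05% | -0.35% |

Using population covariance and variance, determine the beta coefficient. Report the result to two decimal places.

1.47

r̄p = -0.2975%,  r̄m = 0.0150%
Cov = Σ(rp − r̄p)(rm − r̄m) / 4 = 0.6507
Var(rm) = Σ(rm − r̄m)² / 4 = 0.4437
β = Cov / Var = 0.6507 / 0.4437 = 1.4665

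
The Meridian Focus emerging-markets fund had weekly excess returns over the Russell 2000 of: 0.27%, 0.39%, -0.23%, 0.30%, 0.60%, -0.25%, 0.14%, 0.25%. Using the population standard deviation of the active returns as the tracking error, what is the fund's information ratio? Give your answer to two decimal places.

0.67

r̄ = (0.27 + 0.39 − 0.23 + 0.3 + 0.6 − 0.25 + 0.14 + 0.25) / 8 = 0.1838%
Population std dev = √[0.6024 / 8] = 0.2744%
IR = r̄ / tracking error = 0.1838 / 0.2744 = 0.6698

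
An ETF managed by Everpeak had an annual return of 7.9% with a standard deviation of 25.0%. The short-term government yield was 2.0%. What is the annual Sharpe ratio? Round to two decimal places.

0.24

Sharpe = (Rp − Rf) / σp = (7.9% − 2.0%) / 25.0% = 5.90% / 25.0% = 0.2360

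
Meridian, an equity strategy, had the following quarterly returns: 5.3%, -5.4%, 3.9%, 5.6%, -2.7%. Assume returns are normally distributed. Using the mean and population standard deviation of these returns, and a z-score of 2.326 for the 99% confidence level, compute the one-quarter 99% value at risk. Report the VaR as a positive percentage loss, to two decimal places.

9.17

Mean return r̄ = 6.70 / 5 = 1.3400%
Σ(r − r̄)² = 102.1320; population σ = √(102.1320/5) = 4.5196%
VaR = −(r̄ − z·σ) = −(1.3400 − 2.326 × 4.5196) = −(-9.1726) = 9.1726%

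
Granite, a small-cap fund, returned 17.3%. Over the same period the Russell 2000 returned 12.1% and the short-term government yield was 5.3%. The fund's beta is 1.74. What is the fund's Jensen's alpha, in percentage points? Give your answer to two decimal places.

CAPM expected return = Rf + β(Rm − Rf) = 5.3% + 1.74 × (12.1% − 5.3%) = 5.3 + 1.74 × 6.80 = 17.1320%
Jensen's α = Rp − E[R] = 17.3% − 17.1320% = 0.1680

0.17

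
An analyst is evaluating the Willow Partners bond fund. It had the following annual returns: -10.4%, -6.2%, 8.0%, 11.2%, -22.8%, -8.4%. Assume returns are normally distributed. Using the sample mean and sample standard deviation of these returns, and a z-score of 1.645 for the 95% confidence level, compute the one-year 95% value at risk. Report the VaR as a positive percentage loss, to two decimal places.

25.45

Mean return r̄ = -28.60 / 6 = -4.7667%
Sample std dev = √[790.1133 / 5] = 12.5707%
VaR = −(r̄ − z·σ) = −(-4.7667 − 1.645 × 12.5707) = −(-25.4455) = 25.4455%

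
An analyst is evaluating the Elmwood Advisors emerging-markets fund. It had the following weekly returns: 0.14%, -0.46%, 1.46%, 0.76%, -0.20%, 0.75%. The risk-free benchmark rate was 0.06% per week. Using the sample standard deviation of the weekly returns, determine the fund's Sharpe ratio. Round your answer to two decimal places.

0.49

Mean return r̄ = 2.450 / 6 = 0.4083%
Σ(r − r̄)² = (0.14 − 0.4083)² + (-0.46 − 0.4083)² + (1.46 − 0.4083)² + … = 2.5425
σ = √[2.5425 / 5] = 0.7131%
Sharpe = (r̄ − rf) / σ = (0.4083 − 0.06) / 0.7131 = 0.3483 / 0.7131 = 0.4884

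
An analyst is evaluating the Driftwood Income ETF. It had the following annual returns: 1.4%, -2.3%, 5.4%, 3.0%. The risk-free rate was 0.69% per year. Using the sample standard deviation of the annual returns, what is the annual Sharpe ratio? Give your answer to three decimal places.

r̄ = (1.4 − 2.3 + 5.4 + 3) / 4 = 7.50 / 4 = 1.8750%
Σ(r − r̄)² = 31.3475; sample σ = √(31.3475/3) = 3.2325%
Sharpe = (r̄ − rf) / σ = (1.8750 − 0.69) / 3.2325 = 1.1850 / 3.2325 = 0.3666

0.367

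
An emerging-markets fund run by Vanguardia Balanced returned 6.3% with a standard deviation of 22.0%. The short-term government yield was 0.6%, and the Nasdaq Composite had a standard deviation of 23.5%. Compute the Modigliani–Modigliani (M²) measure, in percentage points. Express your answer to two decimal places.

6.69

Sharpe = (Rp − Rf) / σp = (6.3% − 0.6%) / 22.0% = 0.2591
M² = Rf + Sharpe × σm = 0.6% + 0.2591 × 23.5% = 6.6889%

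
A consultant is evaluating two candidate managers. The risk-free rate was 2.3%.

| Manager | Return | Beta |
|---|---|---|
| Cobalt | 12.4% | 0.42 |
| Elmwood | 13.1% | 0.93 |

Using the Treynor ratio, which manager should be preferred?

Cobalt: Treynor = (12.4% − 2.3%) / 0.42 = 24.048
Elmwood: Treynor = (13.1% − 2.3%) / 0.93 = 11.613
Highest: Cobalt (24.048).

Cobalt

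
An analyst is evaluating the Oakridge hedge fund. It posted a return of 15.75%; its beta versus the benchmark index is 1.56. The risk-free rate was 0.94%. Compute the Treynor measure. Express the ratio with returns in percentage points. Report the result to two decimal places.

Treynor = (Rp − Rf) / β = (15.75% − 0.94%) / 1.56 = 14.81 / 1.56 = 9.4936

9.49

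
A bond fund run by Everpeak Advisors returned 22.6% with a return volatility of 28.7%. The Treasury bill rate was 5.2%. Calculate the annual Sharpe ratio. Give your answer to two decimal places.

0.61

Sharpe = (Rp − Rf) / σp = (22.6% − 5.2%) / 28.7% = 17.40% / 28.7% = 0.6063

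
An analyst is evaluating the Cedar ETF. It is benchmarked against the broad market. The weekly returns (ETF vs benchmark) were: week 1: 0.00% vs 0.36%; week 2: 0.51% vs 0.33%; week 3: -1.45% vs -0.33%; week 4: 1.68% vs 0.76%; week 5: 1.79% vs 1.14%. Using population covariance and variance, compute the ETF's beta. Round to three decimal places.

r̄p = 0.5060%,  r̄m = 0.4520%
Cov = Σ(rp − r̄p)(rm − r̄m) / 5 = 0.5641
Var(rm) = Σ(rm − r̄m)² / 5 = 0.2406
β = Cov / Var = 0.5641 / 0.2406 = 2.3446

2.345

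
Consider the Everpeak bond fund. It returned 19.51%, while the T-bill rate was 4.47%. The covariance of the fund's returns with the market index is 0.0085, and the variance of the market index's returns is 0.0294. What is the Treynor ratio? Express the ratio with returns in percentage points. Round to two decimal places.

β = Cov / Var = 0.0085 / 0.0294 = 0.2891
Treynor = (Rp − Rf) / β = (19.51% − 4.47%) / 0.2891 = 15.04 / 0.2891 = 52.0235

52.02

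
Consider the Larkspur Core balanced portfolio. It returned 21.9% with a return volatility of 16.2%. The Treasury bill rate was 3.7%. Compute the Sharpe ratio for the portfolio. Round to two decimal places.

1.12

Sharpe = (Rp − Rf) / σp = (21.9% − 3.7%) / 16.2% = 18.20% / 16.2% = 1.1235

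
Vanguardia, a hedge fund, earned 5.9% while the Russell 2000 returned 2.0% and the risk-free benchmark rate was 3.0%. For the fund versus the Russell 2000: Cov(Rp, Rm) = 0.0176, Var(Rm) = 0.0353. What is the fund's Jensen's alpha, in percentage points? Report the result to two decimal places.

β = Cov / Var = 0.0176 / 0.0353 = 0.4986
E[R] = Rf + β(Rm − Rf) = 3.0% + 0.4986 × (2.0% − 3.0%) = 2.5014%
α = Rp − E[R] = 5.9% − 2.5014% = 3.3986

3.40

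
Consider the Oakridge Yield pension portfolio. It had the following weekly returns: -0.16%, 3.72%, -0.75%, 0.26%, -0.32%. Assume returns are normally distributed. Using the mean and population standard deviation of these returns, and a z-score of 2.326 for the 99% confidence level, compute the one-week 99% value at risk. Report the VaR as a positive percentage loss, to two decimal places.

3.21

r̄ = (-0.16 + 3.72 − 0.75 + 0.26 − 0.32) / 5 = 0.5500%
Σ(r − r̄)² = (-0.16 − 0.5500)² + (3.72 − 0.5500)² + … = 13.0840
population σ = √(13.0840 / 5) = √2.6168 = 1.6177%
VaR = −(r̄ − z·σ) = −(0.5500 − 2.326 × 1.6177) = −(-3.2128) = 3.2128%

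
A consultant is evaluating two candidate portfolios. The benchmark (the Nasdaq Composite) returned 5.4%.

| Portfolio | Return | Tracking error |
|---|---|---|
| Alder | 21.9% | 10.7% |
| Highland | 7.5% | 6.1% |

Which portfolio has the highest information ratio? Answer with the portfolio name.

Alder: IR = (21.9% − 5.4%) / 10.7% = 1.542
Highland: IR = (7.5% − 5.4%) / 6.1% = 0.344
Highest: Alder (1.542).

Alder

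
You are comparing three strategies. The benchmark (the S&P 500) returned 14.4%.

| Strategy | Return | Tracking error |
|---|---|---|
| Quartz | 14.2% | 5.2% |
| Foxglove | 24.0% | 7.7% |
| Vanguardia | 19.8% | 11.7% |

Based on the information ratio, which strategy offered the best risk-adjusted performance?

Quartz: IR = (14.2% − 14.4%) / 5.2% = -0.038
Foxglove: IR = (24.0% − 14.4%) / 7.7% = 1.247
Vanguardia: IR = (19.8% − 14.4%) / 11.7% = 0.462
Highest: Foxglove (1.247).

Foxglove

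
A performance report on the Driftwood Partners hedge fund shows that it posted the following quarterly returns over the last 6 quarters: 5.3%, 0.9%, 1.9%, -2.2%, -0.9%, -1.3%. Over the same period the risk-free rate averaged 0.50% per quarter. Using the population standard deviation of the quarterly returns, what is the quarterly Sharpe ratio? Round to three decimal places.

r̄ = (5.3 + 0.9 + 1.9 − 2.2 − 0.9 − 1.3) / 6 = 0.6167%
Σ(r − r̄)² = 37.5683; population σ = √(37.5683/6) = 2.5023%
Sharpe = (r̄ − rf) / σ = (0.6167 − 0.5) / 2.5023 = 0.1167 / 2.5023 = 0.0466

0.047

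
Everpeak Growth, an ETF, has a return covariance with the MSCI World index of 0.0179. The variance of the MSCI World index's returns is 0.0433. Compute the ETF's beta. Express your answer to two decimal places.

β = Cov(Rp, Rm) / Var(Rm) = 0.0179 / 0.0433 = 0.4134

0.41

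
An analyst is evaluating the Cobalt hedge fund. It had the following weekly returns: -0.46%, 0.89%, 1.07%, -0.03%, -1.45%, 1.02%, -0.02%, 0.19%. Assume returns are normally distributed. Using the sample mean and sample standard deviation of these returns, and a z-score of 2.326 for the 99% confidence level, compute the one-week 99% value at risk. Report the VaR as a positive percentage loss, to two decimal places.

r̄ = (-0.46 + 0.89 + 1.07 − 0.03 − 1.45 + 1.02 − 0.02 + 0.19) / 8 = 0.1513%
Sample std dev = √[5.1459 / 7] = 0.8574%
VaR = −(r̄ − z·σ) = −(0.1513 − 2.326 × 0.8574) = −(-1.8430) = 1.8430%

1.84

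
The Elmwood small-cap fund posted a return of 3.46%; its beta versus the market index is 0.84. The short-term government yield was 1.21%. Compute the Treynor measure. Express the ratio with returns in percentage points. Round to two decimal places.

Treynor = (Rp − Rf) / β = (3.46% − 1.21%) / 0.84 = 2.25 / 0.84 = 2.6786

2.68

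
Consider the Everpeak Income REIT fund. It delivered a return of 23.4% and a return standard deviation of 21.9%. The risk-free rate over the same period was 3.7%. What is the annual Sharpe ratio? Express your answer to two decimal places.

0.90

Sharpe = (Rp − Rf) / σp = (23.4% − 3.7%) / 21.9% = 19.70% / 21.9% = 0.8995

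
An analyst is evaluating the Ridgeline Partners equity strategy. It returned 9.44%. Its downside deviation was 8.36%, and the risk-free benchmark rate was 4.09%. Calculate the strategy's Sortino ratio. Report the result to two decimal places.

Sortino = (Rp − Rf) / σd = (9.44% − 4.09%) / 8.36% = 5.35% / 8.36% = 0.6400

0.64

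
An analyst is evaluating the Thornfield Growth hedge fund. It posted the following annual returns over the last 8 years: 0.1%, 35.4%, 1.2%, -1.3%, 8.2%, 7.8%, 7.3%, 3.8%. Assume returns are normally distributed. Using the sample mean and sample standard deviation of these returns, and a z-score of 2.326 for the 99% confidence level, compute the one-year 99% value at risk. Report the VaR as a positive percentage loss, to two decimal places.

19.48

μ = (0.1 + 35.4 + 1.2 − 1.3 + 8.2 + 7.8 + 7.3 + 3.8) / 8 = 7.8125%
Sample std dev = √[963.8288 / 7] = 11.7341%
VaR = −(μ − z·σ) = −(7.8125 − 2.326 × 11.7341) = −(-19.4810) = 19.4810%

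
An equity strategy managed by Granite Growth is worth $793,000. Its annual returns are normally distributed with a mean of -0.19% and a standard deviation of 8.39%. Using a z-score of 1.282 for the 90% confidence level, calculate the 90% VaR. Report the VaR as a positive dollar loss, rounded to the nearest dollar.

Return at the 90% tail: μ − z·σ = -0.19% − 1.282 × 8.39% = -0.19 − 10.75598 = -10.94598%
VaR = −(-10.94598%) × $793,000 = 10.94598% × $793,000 = $86,802

$86,802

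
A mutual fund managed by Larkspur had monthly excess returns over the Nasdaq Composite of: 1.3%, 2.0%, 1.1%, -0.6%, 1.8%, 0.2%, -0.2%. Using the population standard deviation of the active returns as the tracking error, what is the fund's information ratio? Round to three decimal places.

r̄ = (1.3 + 2 + 1.1 − 0.6 + 1.8 + 0.2 − 0.2) / 7 = 0.8000%
Σ(r − r̄)² = 6.1000; population σ = √(6.1000/7) = 0.9335%
IR = r̄ / tracking error = 0.8000 / 0.9335 = 0.8570

0.857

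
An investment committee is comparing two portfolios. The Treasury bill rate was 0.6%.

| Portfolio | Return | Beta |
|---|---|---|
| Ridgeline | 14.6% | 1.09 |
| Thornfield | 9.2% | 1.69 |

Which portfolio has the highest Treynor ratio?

Ridgeline

Ridgeline: Treynor = (14.6% − 0.6%) / 1.09 = 12.844
Thornfield: Treynor = (9.2% − 0.6%) / 1.69 = 5.089
Highest: Ridgeline (12.844).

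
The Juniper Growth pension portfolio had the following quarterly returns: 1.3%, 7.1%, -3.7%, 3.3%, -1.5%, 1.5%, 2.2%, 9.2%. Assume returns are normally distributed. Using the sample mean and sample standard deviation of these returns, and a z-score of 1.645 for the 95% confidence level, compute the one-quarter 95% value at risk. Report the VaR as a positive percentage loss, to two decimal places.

4.49

μ = (1.3 + 7.1 − 3.7 + 3.3 − 1.5 + 1.5 + 2.2 + 9.2) / 8 = 19.40 / 8 = 2.4250%
Σ(r − μ)² = (1.3 − 2.4250)² + (7.1 − 2.4250)² + (-3.7 − 2.4250)² + … = 123.6150
sample σ = √(123.6150 / 7) = √17.6593 = 4.2023%
VaR = −(μ − z·σ) = −(2.4250 − 1.645 × 4.2023) = −(-4.4878) = 4.4878%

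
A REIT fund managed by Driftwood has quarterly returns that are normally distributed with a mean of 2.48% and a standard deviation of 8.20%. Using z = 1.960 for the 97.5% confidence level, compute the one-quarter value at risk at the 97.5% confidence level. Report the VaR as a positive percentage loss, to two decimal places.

VaR (as % loss) = −(μ − z·σ) = −(2.48% − 1.960 × 8.20%) = −(-13.5920%) = 13.5920%

13.59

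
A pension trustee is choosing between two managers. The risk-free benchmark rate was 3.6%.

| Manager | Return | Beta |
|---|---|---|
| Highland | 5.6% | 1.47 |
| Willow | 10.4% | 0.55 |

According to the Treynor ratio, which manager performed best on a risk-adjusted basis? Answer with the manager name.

Willow

Highland: Treynor = (5.6% − 3.6%) / 1.47 = 1.361
Willow: Treynor = (10.4% − 3.6%) / 0.55 = 12.364
Highest: Willow (12.364).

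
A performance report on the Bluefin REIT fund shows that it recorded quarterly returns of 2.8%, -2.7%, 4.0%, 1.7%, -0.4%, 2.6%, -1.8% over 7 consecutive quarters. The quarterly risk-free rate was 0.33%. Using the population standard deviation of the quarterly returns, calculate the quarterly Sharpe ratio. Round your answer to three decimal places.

r̄ = (2.8 − 2.7 + 4 + 1.7 − 0.4 + 2.6 − 1.8) / 7 = 0.8857%
Σ(r − r̄)² = 38.6886; population σ = √(38.6886/7) = 2.3509%
Sharpe = (r̄ − rf) / σ = (0.8857 − 0.33) / 2.3509 = 0.5557 / 2.3509 = 0.2364

0.236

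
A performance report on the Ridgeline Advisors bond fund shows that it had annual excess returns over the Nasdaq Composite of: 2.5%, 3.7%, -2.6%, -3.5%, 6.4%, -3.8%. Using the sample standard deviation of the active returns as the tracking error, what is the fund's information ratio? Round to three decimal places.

Mean return r̄ = 2.70 / 6 = 0.4500%
Sample std dev = √[93.1350 / 5] = 4.3159%
IR = r̄ / tracking error = 0.4500 / 4.3159 = 0.1043

0.104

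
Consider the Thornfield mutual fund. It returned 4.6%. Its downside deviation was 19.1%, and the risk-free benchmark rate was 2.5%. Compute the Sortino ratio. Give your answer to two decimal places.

0.11

Sortino = (Rp − Rf) / σd = (4.6% − 2.5%) / 19.1% = 2.10% / 19.1% = 0.1099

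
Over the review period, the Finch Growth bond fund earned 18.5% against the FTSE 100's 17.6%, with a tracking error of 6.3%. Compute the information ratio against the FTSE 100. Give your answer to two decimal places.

IR = (Rp − Rb) / TE = (18.5% − 17.6%) / 6.3% = 0.90% / 6.3% = 0.1429

0.14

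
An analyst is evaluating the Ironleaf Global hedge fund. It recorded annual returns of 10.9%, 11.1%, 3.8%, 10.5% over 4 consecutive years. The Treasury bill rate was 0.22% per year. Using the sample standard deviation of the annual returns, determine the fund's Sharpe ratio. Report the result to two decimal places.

2.51

r̄ = (10.9 + 11.1 + 3.8 + 10.5) / 4 = 9.0750%
Sample std dev = √[37.2875 / 3] = 3.5255%
Sharpe = (r̄ − rf) / σ = (9.0750 − 0.22) / 3.5255 = 8.8550 / 3.5255 = 2.5117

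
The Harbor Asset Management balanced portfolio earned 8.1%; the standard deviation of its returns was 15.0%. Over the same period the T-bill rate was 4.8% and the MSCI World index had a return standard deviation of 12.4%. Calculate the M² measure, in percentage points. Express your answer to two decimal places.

Sharpe = (Rp − Rf) / σp = (8.1% − 4.8%) / 15.0% = 0.2200
M² = Rf + Sharpe × σm = 4.8% + 0.2200 × 12.4% = 7.5280%

7.53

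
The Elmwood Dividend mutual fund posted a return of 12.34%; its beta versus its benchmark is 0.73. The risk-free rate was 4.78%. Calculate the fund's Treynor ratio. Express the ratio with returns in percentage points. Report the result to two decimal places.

10.36

Treynor = (Rp − Rf) / β = (12.34% − 4.78%) / 0.73 = 7.56 / 0.73 = 10.3562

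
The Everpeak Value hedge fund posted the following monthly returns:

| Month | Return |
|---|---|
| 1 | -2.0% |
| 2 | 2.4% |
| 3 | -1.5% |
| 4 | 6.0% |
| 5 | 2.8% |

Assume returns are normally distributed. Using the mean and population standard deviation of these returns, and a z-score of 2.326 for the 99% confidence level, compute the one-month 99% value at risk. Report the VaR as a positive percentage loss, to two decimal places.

r̄ = (-2 + 2.4 − 1.5 + 6 + 2.8) / 5 = 7.70 / 5 = 1.5400%
Population std dev = √[43.9920 / 5] = 2.9662%
VaR = −(r̄ − z·σ) = −(1.5400 − 2.326 × 2.9662) = −(-5.3594) = 5.3594%

5.36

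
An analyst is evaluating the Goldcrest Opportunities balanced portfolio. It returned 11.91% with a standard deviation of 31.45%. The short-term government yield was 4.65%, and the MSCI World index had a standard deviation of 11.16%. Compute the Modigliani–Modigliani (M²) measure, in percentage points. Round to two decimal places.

7.23

Sharpe = (Rp − Rf) / σp = (11.91% − 4.65%) / 31.45% = 0.2308
M² = Rf + Sharpe × σm = 4.65% + 0.2308 × 11.16% = 7.2257%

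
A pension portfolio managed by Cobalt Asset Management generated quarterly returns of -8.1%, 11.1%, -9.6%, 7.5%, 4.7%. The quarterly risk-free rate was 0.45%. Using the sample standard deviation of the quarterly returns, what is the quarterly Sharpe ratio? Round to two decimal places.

0.07

μ = (-8.1 + 11.1 − 9.6 + 7.5 + 4.7) / 5 = 1.1200%
Σ(r − μ)² = 353.0480; sample σ = √(353.0480/4) = 9.3948%
Sharpe = (μ − rf) / σ = (1.1200 − 0.45) / 9.3948 = 0.6700 / 9.3948 = 0.0713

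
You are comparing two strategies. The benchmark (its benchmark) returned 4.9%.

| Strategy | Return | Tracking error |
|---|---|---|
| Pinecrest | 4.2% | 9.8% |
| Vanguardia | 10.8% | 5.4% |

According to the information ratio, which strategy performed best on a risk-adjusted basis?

Pinecrest: IR = (4.2% − 4.9%) / 9.8% = -0.071
Vanguardia: IR = (10.8% − 4.9%) / 5.4% = 1.093
Highest: Vanguardia (1.093).

Vanguardia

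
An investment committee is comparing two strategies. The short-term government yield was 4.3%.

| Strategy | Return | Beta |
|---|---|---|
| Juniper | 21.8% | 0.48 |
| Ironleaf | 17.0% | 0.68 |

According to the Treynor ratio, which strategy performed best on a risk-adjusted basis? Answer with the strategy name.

Juniper

Juniper: Treynor = (21.8% − 4.3%) / 0.48 = 36.458
Ironleaf: Treynor = (17.0% − 4.3%) / 0.68 = 18.676
Highest: Juniper (36.458).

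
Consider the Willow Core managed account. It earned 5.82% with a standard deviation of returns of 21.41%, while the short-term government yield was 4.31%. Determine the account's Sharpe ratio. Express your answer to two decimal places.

0.07

Sharpe = (Rp − Rf) / σp = (5.82% − 4.31%) / 21.41% = 1.51% / 21.41% = 0.0705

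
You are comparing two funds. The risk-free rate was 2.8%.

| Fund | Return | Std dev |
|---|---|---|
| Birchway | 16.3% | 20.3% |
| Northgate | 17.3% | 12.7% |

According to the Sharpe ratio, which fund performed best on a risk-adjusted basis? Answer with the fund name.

Northgate

Birchway: Sharpe ratio = (16.3% − 2.8%) / 20.3% = 0.665
Northgate: Sharpe ratio = (17.3% − 2.8%) / 12.7% = 1.142
Highest: Northgate (1.142).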